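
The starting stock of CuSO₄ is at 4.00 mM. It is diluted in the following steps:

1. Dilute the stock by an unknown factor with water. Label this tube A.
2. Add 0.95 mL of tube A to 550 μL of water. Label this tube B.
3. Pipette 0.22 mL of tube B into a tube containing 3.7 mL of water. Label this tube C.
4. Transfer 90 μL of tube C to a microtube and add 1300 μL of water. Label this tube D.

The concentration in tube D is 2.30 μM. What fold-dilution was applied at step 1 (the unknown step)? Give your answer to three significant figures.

4.00-fold

Step 1: unknown factor x
Step 2: 0.95 mL + 550 μL = 1.5 mL total → factor 1.5/0.95 = 1.5789
Step 3: 0.22 mL + 3.7 mL = 3.92 mL total → factor 3.92/0.22 = 17.818
Step 4: 90 μL + 1300 μL = 1390 μL total → factor 1390/90 = 15.444
Product of known-step factors = 434.51
Overall factor = 4.00 mM / (2.30 μM) = 1739.1
x = 1739.1 / 434.51 = 4.00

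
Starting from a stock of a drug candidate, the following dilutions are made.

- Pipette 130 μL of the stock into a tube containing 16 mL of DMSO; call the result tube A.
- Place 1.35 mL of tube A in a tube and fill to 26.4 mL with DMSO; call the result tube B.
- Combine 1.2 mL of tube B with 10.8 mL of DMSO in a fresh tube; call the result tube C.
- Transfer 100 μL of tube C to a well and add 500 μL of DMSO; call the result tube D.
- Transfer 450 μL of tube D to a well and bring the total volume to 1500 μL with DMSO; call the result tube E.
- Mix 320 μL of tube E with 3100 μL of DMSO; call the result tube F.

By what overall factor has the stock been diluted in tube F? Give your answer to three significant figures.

Step 1: 130 μL + 16 mL = 16130 μL total → factor 16130/130 = 124.08
Step 2: 1.35 mL brought to 26.4 mL → factor 26.4/1.35 = 19.556
Step 3: 1.2 mL + 10.8 mL = 12 mL total → factor 12/1.2 = 10
Step 4: 100 μL + 500 μL = 600 μL total → factor 600/100 = 6
Step 5: 450 μL brought to 1500 μL → factor 1500/450 = 3.3333
Step 6: 320 μL + 3100 μL = 3420 μL total → factor 3420/320 = 10.688
Overall dilution factor = 124.08 × 19.556 × 10 × 6 × 3.3333 × 10.688 = 5.1864 × 10^6

5.19 × 10^6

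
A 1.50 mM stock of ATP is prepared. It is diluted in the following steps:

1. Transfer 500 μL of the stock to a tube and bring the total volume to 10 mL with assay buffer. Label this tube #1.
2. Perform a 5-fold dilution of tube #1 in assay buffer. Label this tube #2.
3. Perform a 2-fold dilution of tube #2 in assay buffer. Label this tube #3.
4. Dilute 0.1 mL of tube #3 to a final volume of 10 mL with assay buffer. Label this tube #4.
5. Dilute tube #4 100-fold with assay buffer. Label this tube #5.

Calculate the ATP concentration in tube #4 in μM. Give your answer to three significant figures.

0.0750 μM

Step 1: 500 μL brought to 10 mL → factor 10000/500 = 20
Step 2: 5-fold → factor 5
Step 3: 2-fold → factor 2
Step 4: 0.1 mL brought to 10 mL → factor 10/0.1 = 100
Dilution factor through tube #4 = 20 × 5 × 2 × 100 = 20000
[tube #4] = 1.50 mM / 20000 = 7.500 × 10^-5 mM = 0.0750 μM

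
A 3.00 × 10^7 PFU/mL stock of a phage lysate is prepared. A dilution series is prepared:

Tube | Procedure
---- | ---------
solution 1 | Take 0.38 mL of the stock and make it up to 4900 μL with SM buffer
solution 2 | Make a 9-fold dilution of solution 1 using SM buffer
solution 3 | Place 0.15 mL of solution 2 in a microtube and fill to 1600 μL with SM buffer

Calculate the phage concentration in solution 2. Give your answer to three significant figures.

Step 1: 0.38 mL brought to 4900 μL → factor 4.9/0.38 = 12.895
Step 2: 9-fold → factor 9
Dilution factor through solution 2 = 12.895 × 9 = 116.05
[solution 2] = 3.00 × 10^7 PFU/mL / 116.05 = 2.59 × 10^5 PFU/mL

2.59 × 10^5 PFU/mL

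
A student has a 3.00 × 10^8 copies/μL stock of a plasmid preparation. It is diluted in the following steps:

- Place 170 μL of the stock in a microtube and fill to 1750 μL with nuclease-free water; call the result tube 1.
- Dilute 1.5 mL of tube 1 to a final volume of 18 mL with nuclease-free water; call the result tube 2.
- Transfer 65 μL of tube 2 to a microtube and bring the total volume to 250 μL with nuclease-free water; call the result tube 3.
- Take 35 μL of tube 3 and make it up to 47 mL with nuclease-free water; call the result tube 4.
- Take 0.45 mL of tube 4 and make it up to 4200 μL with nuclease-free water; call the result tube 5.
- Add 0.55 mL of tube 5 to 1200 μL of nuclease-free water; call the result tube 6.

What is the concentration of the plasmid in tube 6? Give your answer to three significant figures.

Step 1: 170 μL brought to 1750 μL → factor 1750/170 = 10.294
Step 2: 1.5 mL brought to 18 mL → factor 18/1.5 = 12
Step 3: 65 μL brought to 250 μL → factor 250/65 = 3.8462
Step 4: 35 μL brought to 47 mL → factor 47000/35 = 1342.9
Step 5: 0.45 mL brought to 4200 μL → factor 4.2/0.45 = 9.3333
Step 6: 0.55 mL + 1200 μL = 1.75 mL total → factor 1.75/0.55 = 3.1818
Overall dilution factor = 10.294 × 12 × 3.8462 × 1342.9 × 9.3333 × 3.1818 = 1.8947 × 10^7
Final = 3.00 × 10^8 copies/μL / 1.8947 × 10^7 = 15.8 copies/μL

15.8 copies/μL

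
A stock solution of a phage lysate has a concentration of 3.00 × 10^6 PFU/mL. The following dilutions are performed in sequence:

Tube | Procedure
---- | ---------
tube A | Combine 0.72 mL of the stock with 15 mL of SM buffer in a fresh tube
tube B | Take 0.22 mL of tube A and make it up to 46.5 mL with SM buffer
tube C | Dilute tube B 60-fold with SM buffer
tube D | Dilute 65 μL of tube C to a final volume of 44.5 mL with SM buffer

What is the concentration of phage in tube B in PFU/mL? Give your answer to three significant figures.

Step 1: 0.72 mL + 15 mL = 15.72 mL total → factor 15.72/0.72 = 21.833
Step 2: 0.22 mL brought to 46.5 mL → factor 46.5/0.22 = 211.36
Dilution factor through tube B = 21.833 × 211.36 = 4614.8
[tube B] = 3.00 × 10^6 PFU/mL / 4614.8 = 650 PFU/mL

650 PFU/mL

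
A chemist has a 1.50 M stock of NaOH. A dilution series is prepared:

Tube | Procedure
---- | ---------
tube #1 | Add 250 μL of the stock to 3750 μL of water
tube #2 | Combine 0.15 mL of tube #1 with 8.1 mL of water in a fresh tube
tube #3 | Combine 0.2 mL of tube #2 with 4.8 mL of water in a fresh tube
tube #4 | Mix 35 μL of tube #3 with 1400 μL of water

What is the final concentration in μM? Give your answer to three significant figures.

1.66 μM

Step 1: 250 μL + 3750 μL = 4000 μL total → factor 4000/250 = 16
Step 2: 0.15 mL + 8.1 mL = 8.25 mL total → factor 8.25/0.15 = 55
Step 3: 0.2 mL + 4.8 mL = 5 mL total → factor 5/0.2 = 25
Step 4: 35 μL + 1400 μL = 1435 μL total → factor 1435/35 = 41
Overall dilution factor = 16 × 55 × 25 × 41 = 9.02 × 10^5
Final = 1.50 M / 9.02 × 10^5 = 1.663 × 10^-6 M = 1.66 μM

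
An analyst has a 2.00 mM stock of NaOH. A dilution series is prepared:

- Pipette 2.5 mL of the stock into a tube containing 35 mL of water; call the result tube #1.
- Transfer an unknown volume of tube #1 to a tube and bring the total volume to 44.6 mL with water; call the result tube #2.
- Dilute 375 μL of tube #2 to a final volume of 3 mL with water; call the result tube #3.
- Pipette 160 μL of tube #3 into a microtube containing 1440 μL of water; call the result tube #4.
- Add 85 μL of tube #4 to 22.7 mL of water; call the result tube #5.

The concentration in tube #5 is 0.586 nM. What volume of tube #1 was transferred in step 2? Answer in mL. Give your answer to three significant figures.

Step 1: 2.5 mL + 35 mL = 37.5 mL total → factor 37.5/2.5 = 15
Step 2: v brought to 44.6 mL → factor = 44.6 mL/v
Step 3: 375 μL brought to 3 mL → factor 3000/375 = 8
Step 4: 160 μL + 1440 μL = 1600 μL total → factor 1600/160 = 10
Step 5: 85 μL + 22.7 mL = 22785 μL total → factor 22785/85 = 268.06
Product of known-step factors = 3.2167 × 10^5
Overall factor = 2.00 mM / (0.586 nM) = 3.413 × 10^6
Step-2 factor = 3.413 × 10^6 / 3.2167 × 10^5 = 10.61
v = 44.6 mL / 10.61 = 4.20 mL

4.20 mL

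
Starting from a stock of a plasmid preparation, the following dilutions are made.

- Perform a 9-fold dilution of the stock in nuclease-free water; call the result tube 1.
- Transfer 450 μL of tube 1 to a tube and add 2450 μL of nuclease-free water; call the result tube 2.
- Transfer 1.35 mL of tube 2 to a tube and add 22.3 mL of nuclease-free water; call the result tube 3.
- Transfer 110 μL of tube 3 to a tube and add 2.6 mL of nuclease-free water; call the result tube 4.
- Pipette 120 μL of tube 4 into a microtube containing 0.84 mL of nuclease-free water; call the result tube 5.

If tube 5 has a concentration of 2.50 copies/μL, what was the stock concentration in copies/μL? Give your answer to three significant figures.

Step 1: 9-fold → factor 9
Step 2: 450 μL + 2450 μL = 2900 μL total → factor 2900/450 = 6.4444
Step 3: 1.35 mL + 22.3 mL = 23.65 mL total → factor 23.65/1.35 = 17.519
Step 4: 110 μL + 2.6 mL = 2710 μL total → factor 2710/110 = 24.636
Step 5: 120 μL + 0.84 mL = 960 μL total → factor 960/120 = 8
Overall dilution factor = 9 × 6.4444 × 17.519 × 24.636 × 8 = 2.0026 × 10^5
Stock = 2.50 copies/μL × 2.0026 × 10^5 = 5.01 × 10^5 copies/μL

5.01 × 10^5 copies/μL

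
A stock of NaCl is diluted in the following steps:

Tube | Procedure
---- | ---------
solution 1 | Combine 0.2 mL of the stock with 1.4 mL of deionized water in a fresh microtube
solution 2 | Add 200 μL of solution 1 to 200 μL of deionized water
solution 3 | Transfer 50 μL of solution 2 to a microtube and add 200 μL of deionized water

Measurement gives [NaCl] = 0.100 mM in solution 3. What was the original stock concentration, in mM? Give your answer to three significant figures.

Step 1: 0.2 mL + 1.4 mL = 1.6 mL total → factor 1.6/0.2 = 8
Step 2: 200 μL + 200 μL = 400 μL total → factor 400/200 = 2
Step 3: 50 μL + 200 μL = 250 μL total → factor 250/50 = 5
Overall dilution factor = 8 × 2 × 5 = 80
Stock = 0.100 mM × 80 = 8.00 mM

8.00 mM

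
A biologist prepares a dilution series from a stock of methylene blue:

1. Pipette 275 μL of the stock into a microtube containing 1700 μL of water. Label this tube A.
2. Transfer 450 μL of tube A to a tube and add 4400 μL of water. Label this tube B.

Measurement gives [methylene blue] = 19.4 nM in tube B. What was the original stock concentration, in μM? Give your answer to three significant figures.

Step 1: 275 μL + 1700 μL = 1975 μL total → factor 1975/275 = 7.1818
Step 2: 450 μL + 4400 μL = 4850 μL total → factor 4850/450 = 10.778
Overall dilution factor = 7.1818 × 10.778 = 77.404
Stock = 19.4 nM × 77.404 = 1502 nM = 1.50 μM

1.50 μM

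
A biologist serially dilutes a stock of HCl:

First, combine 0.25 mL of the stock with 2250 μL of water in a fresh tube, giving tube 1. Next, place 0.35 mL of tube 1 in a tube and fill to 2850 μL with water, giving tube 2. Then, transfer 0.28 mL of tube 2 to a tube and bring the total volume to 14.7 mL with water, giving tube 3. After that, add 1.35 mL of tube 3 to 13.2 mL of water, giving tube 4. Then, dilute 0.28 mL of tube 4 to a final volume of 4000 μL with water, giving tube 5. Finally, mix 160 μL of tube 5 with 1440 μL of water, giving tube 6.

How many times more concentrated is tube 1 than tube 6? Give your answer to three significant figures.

6.58 × 10^5

Step 1: 0.25 mL + 2250 μL = 2.5 mL total → factor 2.5/0.25 = 10
Step 2: 0.35 mL brought to 2850 μL → factor 2.85/0.35 = 8.1429
Step 3: 0.28 mL brought to 14.7 mL → factor 14.7/0.28 = 52.5
Step 4: 1.35 mL + 13.2 mL = 14.55 mL total → factor 14.55/1.35 = 10.778
Step 5: 0.28 mL brought to 4000 μL → factor 4/0.28 = 14.286
Step 6: 160 μL + 1440 μL = 1600 μL total → factor 1600/160 = 10
Dilution factor to tube 1 = 10; to tube 6 = 6.5821 × 10^6
[tube 1]/[tube 6] = (factor to tube 6)/(factor to tube 1) = 6.5821 × 10^6/10 = 6.58 × 10^5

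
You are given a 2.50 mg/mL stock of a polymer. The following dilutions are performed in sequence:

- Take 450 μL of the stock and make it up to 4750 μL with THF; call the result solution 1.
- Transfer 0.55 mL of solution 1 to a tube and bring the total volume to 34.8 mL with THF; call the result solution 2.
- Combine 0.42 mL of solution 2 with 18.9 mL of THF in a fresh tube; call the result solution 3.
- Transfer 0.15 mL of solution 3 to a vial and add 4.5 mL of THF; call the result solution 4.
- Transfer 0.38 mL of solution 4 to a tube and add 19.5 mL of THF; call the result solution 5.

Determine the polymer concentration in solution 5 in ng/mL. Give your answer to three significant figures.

0.0502 ng/mL

Step 1: 450 μL brought to 4750 μL → factor 4750/450 = 10.556
Step 2: 0.55 mL brought to 34.8 mL → factor 34.8/0.55 = 63.273
Step 3: 0.42 mL + 18.9 mL = 19.32 mL total → factor 19.32/0.42 = 46
Step 4: 0.15 mL + 4.5 mL = 4.65 mL total → factor 4.65/0.15 = 31
Step 5: 0.38 mL + 19.5 mL = 19.88 mL total → factor 19.88/0.38 = 52.316
Overall dilution factor = 10.556 × 63.273 × 46 × 31 × 52.316 = 4.9825 × 10^7
Final = 2.50 mg/mL / 4.9825 × 10^7 = 5.018 × 10^-8 mg/mL = 0.0502 ng/mL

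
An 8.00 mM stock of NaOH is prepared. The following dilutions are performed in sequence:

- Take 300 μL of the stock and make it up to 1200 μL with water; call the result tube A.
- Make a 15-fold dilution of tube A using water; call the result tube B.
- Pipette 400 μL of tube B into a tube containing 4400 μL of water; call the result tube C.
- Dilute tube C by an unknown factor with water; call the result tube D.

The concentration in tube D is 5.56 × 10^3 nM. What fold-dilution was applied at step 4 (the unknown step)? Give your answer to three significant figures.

Step 1: 300 μL brought to 1200 μL → factor 1200/300 = 4
Step 2: 15-fold → factor 15
Step 3: 400 μL + 4400 μL = 4800 μL total → factor 4800/400 = 12
Step 4: unknown factor x
Product of known-step factors = 720
Overall factor = 8.00 mM / (5.56 × 10^3 nM) = 1438.8
x = 1438.8 / 720 = 2.00

2.00-fold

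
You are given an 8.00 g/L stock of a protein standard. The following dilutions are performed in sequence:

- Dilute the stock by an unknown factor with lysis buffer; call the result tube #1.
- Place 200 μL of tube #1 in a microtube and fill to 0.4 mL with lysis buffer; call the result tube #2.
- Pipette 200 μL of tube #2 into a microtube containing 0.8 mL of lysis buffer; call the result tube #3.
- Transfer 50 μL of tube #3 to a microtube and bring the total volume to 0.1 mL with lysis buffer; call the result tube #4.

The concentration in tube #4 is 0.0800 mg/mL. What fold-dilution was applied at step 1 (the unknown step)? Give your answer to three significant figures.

5.00-fold

Step 1: unknown factor x
Step 2: 200 μL brought to 0.4 mL → factor 400/200 = 2
Step 3: 200 μL + 0.8 mL = 1000 μL total → factor 1000/200 = 5
Step 4: 50 μL brought to 0.1 mL → factor 100/50 = 2
Product of known-step factors = 20
Overall factor = 8.00 g/L / (0.0800 mg/mL) = 100
x = 100 / 20 = 5.00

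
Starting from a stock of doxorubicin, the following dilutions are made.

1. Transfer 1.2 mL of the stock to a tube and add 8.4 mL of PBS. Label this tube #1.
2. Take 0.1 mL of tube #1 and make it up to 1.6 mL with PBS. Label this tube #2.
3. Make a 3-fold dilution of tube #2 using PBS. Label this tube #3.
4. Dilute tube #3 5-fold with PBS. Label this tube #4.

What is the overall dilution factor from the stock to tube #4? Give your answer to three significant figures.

Step 1: 1.2 mL + 8.4 mL = 9.6 mL total → factor 9.6/1.2 = 8
Step 2: 0.1 mL brought to 1.6 mL → factor 1.6/0.1 = 16
Step 3: 3-fold → factor 3
Step 4: 5-fold → factor 5
Overall dilution factor = 8 × 16 × 3 × 5 = 1920

1.92 × 10^3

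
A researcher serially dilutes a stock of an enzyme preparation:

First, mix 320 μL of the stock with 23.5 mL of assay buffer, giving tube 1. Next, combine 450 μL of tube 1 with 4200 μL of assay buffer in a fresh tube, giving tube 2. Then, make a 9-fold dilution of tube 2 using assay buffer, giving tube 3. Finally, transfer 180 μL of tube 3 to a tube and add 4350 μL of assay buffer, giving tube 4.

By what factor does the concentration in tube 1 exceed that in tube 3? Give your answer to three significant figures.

93.0

Step 1: 320 μL + 23.5 mL = 23820 μL total → factor 23820/320 = 74.438
Step 2: 450 μL + 4200 μL = 4650 μL total → factor 4650/450 = 10.333
Step 3: 9-fold → factor 9
Dilution factor to tube 1 = 74.438; to tube 3 = 6922.7
[tube 1]/[tube 3] = (factor to tube 3)/(factor to tube 1) = 6922.7/74.438 = 93.0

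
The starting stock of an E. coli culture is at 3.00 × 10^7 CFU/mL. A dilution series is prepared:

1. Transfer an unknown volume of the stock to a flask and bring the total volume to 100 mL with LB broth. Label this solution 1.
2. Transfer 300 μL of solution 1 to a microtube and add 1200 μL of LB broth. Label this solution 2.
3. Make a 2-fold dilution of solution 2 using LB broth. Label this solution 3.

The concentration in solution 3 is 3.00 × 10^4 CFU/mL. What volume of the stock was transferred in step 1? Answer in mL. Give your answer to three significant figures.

Step 1: v brought to 100 mL → factor = 100 mL/v
Step 2: 300 μL + 1200 μL = 1500 μL total → factor 1500/300 = 5
Step 3: 2-fold → factor 2
Product of known-step factors = 10
Overall factor = 3.00 × 10^7 CFU/mL / (3.00 × 10^4 CFU/mL) = 1000
Step-1 factor = 1000 / 10 = 100
v = 100 mL / 100 = 1.00 mL

1.00 mL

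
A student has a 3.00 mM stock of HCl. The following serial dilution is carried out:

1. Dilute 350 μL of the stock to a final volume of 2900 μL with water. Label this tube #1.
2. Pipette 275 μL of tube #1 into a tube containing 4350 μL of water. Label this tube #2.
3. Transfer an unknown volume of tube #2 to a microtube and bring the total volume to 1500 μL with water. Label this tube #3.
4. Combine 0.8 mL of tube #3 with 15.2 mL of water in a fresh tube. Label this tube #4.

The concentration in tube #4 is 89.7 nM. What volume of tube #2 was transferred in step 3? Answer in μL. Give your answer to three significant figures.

Step 1: 350 μL brought to 2900 μL → factor 2900/350 = 8.2857
Step 2: 275 μL + 4350 μL = 4625 μL total → factor 4625/275 = 16.818
Step 3: v brought to 1500 μL → factor = 1500 μL/v
Step 4: 0.8 mL + 15.2 mL = 16 mL total → factor 16/0.8 = 20
Product of known-step factors = 2787
Overall factor = 3.00 mM / (89.7 nM) = 33445
Step-3 factor = 33445 / 2787 = 12
v = 1500 μL / 12 = 125 μL

125 μL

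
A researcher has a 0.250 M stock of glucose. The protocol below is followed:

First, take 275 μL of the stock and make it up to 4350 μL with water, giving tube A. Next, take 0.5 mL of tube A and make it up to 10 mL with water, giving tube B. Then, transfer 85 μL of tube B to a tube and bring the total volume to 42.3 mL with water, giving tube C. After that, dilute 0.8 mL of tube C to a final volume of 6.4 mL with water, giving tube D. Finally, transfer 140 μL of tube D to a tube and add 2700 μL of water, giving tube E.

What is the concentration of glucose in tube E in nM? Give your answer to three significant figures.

Step 1: 275 μL brought to 4350 μL → factor 4350/275 = 15.818
Step 2: 0.5 mL brought to 10 mL → factor 10/0.5 = 20
Step 3: 85 μL brought to 42.3 mL → factor 42300/85 = 497.65
Step 4: 0.8 mL brought to 6.4 mL → factor 6.4/0.8 = 8
Step 5: 140 μL + 2700 μL = 2840 μL total → factor 2840/140 = 20.286
Overall dilution factor = 15.818 × 20 × 497.65 × 8 × 20.286 = 2.555 × 10^7
Final = 0.250 M / 2.555 × 10^7 = 9.785 × 10^-9 M = 9.78 nM

9.78 nM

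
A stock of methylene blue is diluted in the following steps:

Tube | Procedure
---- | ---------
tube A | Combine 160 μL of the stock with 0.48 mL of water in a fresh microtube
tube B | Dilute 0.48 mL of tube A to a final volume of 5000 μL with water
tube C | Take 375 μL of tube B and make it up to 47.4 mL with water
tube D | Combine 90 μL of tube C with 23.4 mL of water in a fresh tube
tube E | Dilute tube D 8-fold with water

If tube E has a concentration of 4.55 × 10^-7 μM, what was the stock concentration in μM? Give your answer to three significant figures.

Step 1: 160 μL + 0.48 mL = 640 μL total → factor 640/160 = 4
Step 2: 0.48 mL brought to 5000 μL → factor 5/0.48 = 10.417
Step 3: 375 μL brought to 47.4 mL → factor 47400/375 = 126.4
Step 4: 90 μL + 23.4 mL = 23490 μL total → factor 23490/90 = 261
Step 5: 8-fold → factor 8
Overall dilution factor = 4 × 10.417 × 126.4 × 261 × 8 = 1.0997 × 10^7
Stock = 4.55 × 10^-7 μM × 1.0997 × 10^7 = 5.00 μM

5.00 μM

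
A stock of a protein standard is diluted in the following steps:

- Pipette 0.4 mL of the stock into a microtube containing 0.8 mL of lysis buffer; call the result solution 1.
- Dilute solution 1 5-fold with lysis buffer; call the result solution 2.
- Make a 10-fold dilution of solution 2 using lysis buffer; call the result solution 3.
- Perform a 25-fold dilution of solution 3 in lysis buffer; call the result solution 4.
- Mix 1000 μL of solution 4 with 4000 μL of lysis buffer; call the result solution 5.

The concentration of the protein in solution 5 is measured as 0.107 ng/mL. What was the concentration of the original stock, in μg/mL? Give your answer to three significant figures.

Step 1: 0.4 mL + 0.8 mL = 1.2 mL total → factor 1.2/0.4 = 3
Step 2: 5-fold → factor 5
Step 3: 10-fold → factor 10
Step 4: 25-fold → factor 25
Step 5: 1000 μL + 4000 μL = 5000 μL total → factor 5000/1000 = 5
Overall dilution factor = 3 × 5 × 10 × 25 × 5 = 18750
Stock = 0.107 ng/mL × 18750 = 2006 ng/mL = 2.01 μg/mL

2.01 μg/mL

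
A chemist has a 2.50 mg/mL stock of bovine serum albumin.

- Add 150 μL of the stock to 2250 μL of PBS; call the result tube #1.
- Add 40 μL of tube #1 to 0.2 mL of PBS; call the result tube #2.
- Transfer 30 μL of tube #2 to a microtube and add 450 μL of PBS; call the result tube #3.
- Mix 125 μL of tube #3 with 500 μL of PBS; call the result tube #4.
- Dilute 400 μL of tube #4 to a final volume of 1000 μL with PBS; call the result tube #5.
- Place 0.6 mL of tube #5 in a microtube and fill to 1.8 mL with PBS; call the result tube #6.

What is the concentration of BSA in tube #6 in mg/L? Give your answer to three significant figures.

0.0434 mg/L

Step 1: 150 μL + 2250 μL = 2400 μL total → factor 2400/150 = 16
Step 2: 40 μL + 0.2 mL = 240 μL total → factor 240/40 = 6
Step 3: 30 μL + 450 μL = 480 μL total → factor 480/30 = 16
Step 4: 125 μL + 500 μL = 625 μL total → factor 625/125 = 5
Step 5: 400 μL brought to 1000 μL → factor 1000/400 = 2.5
Step 6: 0.6 mL brought to 1.8 mL → factor 1.8/0.6 = 3
Overall dilution factor = 16 × 6 × 16 × 5 × 2.5 × 3 = 57600
Final = 2.50 mg/mL / 57600 = 4.340 × 10^-5 mg/mL = 0.0434 mg/L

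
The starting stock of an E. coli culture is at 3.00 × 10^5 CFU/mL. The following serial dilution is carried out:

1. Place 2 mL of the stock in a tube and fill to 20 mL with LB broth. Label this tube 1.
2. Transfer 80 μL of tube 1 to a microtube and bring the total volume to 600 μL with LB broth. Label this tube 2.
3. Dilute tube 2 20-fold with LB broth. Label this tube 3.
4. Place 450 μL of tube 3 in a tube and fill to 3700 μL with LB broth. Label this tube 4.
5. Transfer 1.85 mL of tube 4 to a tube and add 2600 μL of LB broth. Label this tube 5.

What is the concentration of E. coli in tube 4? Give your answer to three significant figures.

24.3 CFU/mL

Step 1: 2 mL brought to 20 mL → factor 20/2 = 10
Step 2: 80 μL brought to 600 μL → factor 600/80 = 7.5
Step 3: 20-fold → factor 20
Step 4: 450 μL brought to 3700 μL → factor 3700/450 = 8.2222
Dilution factor through tube 4 = 10 × 7.5 × 20 × 8.2222 = 12333
[tube 4] = 3.00 × 10^5 CFU/mL / 12333 = 24.3 CFU/mL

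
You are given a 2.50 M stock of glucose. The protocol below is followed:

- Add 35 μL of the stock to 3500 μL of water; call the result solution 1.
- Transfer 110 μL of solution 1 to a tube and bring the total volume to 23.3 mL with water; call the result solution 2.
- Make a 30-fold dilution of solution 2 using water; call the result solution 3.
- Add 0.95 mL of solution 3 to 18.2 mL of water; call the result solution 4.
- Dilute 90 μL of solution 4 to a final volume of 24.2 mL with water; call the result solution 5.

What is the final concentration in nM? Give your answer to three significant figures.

0.719 nM

Step 1: 35 μL + 3500 μL = 3535 μL total → factor 3535/35 = 101
Step 2: 110 μL brought to 23.3 mL → factor 23300/110 = 211.82
Step 3: 30-fold → factor 30
Step 4: 0.95 mL + 18.2 mL = 19.15 mL total → factor 19.15/0.95 = 20.158
Step 5: 90 μL brought to 24.2 mL → factor 24200/90 = 268.89
Overall dilution factor = 101 × 211.82 × 30 × 20.158 × 268.89 = 3.4788 × 10^9
Final = 2.50 M / 3.4788 × 10^9 = 7.186 × 10^-10 M = 0.719 nM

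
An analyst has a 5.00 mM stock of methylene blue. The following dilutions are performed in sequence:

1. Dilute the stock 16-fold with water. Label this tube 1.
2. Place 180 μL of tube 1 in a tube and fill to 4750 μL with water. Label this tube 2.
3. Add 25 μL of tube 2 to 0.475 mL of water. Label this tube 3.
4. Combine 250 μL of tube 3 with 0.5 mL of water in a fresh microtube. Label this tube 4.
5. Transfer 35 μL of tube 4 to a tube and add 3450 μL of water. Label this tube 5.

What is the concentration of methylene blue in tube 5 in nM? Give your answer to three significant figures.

1.98 nM

Step 1: 16-fold → factor 16
Step 2: 180 μL brought to 4750 μL → factor 4750/180 = 26.389
Step 3: 25 μL + 0.475 mL = 500 μL total → factor 500/25 = 20
Step 4: 250 μL + 0.5 mL = 750 μL total → factor 750/250 = 3
Step 5: 35 μL + 3450 μL = 3485 μL total → factor 3485/35 = 99.571
Overall dilution factor = 16 × 26.389 × 20 × 3 × 99.571 = 2.5225 × 10^6
Final = 5.00 mM / 2.5225 × 10^6 = 1.982 × 10^-6 mM = 1.98 nM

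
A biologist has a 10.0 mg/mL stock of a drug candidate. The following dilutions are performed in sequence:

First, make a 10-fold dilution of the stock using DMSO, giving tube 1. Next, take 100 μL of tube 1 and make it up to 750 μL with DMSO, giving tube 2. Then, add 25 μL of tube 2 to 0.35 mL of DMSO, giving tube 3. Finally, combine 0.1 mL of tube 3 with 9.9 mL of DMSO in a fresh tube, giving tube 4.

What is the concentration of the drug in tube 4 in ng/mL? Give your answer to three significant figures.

88.9 ng/mL

Step 1: 10-fold → factor 10
Step 2: 100 μL brought to 750 μL → factor 750/100 = 7.5
Step 3: 25 μL + 0.35 mL = 375 μL total → factor 375/25 = 15
Step 4: 0.1 mL + 9.9 mL = 10 mL total → factor 10/0.1 = 100
Overall dilution factor = 10 × 7.5 × 15 × 100 = 1.125 × 10^5
Final = 10.0 mg/mL / 1.125 × 10^5 = 8.889 × 10^-5 mg/mL = 88.9 ng/mL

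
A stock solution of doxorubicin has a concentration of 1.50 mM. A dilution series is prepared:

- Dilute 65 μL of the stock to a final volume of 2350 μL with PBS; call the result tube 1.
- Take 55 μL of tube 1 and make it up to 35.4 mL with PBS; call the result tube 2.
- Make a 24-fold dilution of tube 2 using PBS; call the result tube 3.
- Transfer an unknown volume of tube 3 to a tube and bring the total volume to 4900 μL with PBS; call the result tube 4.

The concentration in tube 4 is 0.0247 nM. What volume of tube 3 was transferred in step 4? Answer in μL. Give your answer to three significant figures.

Step 1: 65 μL brought to 2350 μL → factor 2350/65 = 36.154
Step 2: 55 μL brought to 35.4 mL → factor 35400/55 = 643.64
Step 3: 24-fold → factor 24
Step 4: v brought to 4900 μL → factor = 4900 μL/v
Product of known-step factors = 5.5848 × 10^5
Overall factor = 1.50 mM / (0.0247 nM) = 6.0729 × 10^7
Step-4 factor = 6.0729 × 10^7 / 5.5848 × 10^5 = 108.74
v = 4900 μL / 108.74 = 45.1 μL

45.1 μL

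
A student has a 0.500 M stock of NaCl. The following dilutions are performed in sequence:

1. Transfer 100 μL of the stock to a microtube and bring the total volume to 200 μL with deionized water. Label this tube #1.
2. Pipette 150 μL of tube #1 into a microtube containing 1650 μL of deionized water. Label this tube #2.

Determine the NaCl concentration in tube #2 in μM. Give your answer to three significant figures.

Step 1: 100 μL brought to 200 μL → factor 200/100 = 2
Step 2: 150 μL + 1650 μL = 1800 μL total → factor 1800/150 = 12
Overall dilution factor = 2 × 12 = 24
Final = 0.500 M / 24 = 0.02083 M = 2.08 × 10^4 μM

2.08 × 10^4 μM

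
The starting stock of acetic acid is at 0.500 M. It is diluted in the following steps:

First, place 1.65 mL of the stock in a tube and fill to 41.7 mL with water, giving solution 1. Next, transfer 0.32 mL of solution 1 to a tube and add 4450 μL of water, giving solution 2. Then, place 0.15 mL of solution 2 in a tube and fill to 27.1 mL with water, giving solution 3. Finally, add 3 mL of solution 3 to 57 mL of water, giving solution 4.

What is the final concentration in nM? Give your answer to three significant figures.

367 nM

Step 1: 1.65 mL brought to 41.7 mL → factor 41.7/1.65 = 25.273
Step 2: 0.32 mL + 4450 μL = 4.77 mL total → factor 4.77/0.32 = 14.906
Step 3: 0.15 mL brought to 27.1 mL → factor 27.1/0.15 = 180.67
Step 4: 3 mL + 57 mL = 60 mL total → factor 60/3 = 20
Overall dilution factor = 25.273 × 14.906 × 180.67 × 20 = 1.3612 × 10^6
Final = 0.500 M / 1.3612 × 10^6 = 3.673 × 10^-7 M = 367 nM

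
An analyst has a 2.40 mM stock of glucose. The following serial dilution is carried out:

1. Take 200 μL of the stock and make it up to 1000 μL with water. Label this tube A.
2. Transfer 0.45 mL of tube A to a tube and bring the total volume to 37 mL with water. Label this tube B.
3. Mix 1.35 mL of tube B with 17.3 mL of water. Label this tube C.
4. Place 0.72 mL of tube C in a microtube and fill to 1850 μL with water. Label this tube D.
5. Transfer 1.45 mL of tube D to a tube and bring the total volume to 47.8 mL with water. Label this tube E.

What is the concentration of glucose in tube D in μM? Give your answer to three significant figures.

0.164 μM

Step 1: 200 μL brought to 1000 μL → factor 1000/200 = 5
Step 2: 0.45 mL brought to 37 mL → factor 37/0.45 = 82.222
Step 3: 1.35 mL + 17.3 mL = 18.65 mL total → factor 18.65/1.35 = 13.815
Step 4: 0.72 mL brought to 1850 μL → factor 1.85/0.72 = 2.5694
Dilution factor through tube D = 5 × 82.222 × 13.815 × 2.5694 = 14593
[tube D] = 2.40 mM / 14593 = 0.0001645 mM = 0.164 μM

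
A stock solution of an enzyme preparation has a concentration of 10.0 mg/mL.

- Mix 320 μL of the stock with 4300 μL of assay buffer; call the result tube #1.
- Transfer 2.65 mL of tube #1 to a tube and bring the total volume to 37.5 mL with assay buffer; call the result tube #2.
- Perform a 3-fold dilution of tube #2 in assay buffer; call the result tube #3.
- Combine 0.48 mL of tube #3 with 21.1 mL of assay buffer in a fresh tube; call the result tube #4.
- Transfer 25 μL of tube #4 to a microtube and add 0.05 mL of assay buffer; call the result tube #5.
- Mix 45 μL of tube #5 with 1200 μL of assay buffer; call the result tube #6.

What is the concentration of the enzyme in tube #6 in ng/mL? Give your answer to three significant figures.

4.37 ng/mL

Step 1: 320 μL + 4300 μL = 4620 μL total → factor 4620/320 = 14.438
Step 2: 2.65 mL brought to 37.5 mL → factor 37.5/2.65 = 14.151
Step 3: 3-fold → factor 3
Step 4: 0.48 mL + 21.1 mL = 21.58 mL total → factor 21.58/0.48 = 44.958
Step 5: 25 μL + 0.05 mL = 75 μL total → factor 75/25 = 3
Step 6: 45 μL + 1200 μL = 1245 μL total → factor 1245/45 = 27.667
Overall dilution factor = 14.438 × 14.151 × 3 × 44.958 × 3 × 27.667 = 2.2871 × 10^6
Final = 10.0 mg/mL / 2.2871 × 10^6 = 4.372 × 10^-6 mg/mL = 4.37 ng/mL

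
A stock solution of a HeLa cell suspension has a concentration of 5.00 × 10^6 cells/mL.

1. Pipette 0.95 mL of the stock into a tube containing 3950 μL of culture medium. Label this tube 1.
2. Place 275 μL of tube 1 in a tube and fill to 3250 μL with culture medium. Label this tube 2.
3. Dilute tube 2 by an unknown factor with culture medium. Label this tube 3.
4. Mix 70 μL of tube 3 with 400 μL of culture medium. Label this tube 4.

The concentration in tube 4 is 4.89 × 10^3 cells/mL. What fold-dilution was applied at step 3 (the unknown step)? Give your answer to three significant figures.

2.50-fold

Step 1: 0.95 mL + 3950 μL = 4.9 mL total → factor 4.9/0.95 = 5.1579
Step 2: 275 μL brought to 3250 μL → factor 3250/275 = 11.818
Step 3: unknown factor x
Step 4: 70 μL + 400 μL = 470 μL total → factor 470/70 = 6.7143
Product of known-step factors = 409.28
Overall factor = 5.00 × 10^6 cells/mL / (4.89 × 10^3 cells/mL) = 1022.5
x = 1022.5 / 409.28 = 2.50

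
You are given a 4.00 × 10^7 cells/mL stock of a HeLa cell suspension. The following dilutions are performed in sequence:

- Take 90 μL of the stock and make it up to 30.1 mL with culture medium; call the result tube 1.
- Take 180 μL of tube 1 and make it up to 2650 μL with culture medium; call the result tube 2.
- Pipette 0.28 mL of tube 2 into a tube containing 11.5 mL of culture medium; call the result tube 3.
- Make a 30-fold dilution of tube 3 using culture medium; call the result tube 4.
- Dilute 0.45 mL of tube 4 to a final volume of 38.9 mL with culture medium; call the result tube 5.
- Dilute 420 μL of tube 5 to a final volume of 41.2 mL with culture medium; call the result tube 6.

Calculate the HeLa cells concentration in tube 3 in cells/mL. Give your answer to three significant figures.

Step 1: 90 μL brought to 30.1 mL → factor 30100/90 = 334.44
Step 2: 180 μL brought to 2650 μL → factor 2650/180 = 14.722
Step 3: 0.28 mL + 11.5 mL = 11.78 mL total → factor 11.78/0.28 = 42.071
Dilution factor through tube 3 = 334.44 × 14.722 × 42.071 = 2.0715 × 10^5
[tube 3] = 4.00 × 10^7 cells/mL / 2.0715 × 10^5 = 193 cells/mL

193 cells/mL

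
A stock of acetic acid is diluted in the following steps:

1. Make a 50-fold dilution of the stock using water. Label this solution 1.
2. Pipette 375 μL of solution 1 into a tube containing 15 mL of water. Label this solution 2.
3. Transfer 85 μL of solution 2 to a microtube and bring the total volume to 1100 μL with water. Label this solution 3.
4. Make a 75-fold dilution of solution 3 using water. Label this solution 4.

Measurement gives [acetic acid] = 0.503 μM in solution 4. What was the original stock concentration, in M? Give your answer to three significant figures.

Step 1: 50-fold → factor 50
Step 2: 375 μL + 15 mL = 15375 μL total → factor 15375/375 = 41
Step 3: 85 μL brought to 1100 μL → factor 1100/85 = 12.941
Step 4: 75-fold → factor 75
Overall dilution factor = 50 × 41 × 12.941 × 75 = 1.9897 × 10^6
Stock = 0.503 μM × 1.9897 × 10^6 = 1.001 × 10^6 μM = 1.00 M

1.00 M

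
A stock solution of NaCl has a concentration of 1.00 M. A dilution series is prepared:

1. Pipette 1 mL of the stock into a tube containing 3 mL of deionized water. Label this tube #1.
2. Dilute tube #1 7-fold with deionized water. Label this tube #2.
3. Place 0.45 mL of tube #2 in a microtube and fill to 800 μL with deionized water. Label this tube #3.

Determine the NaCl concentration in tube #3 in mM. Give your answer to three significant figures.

20.1 mM

Step 1: 1 mL + 3 mL = 4 mL total → factor 4/1 = 4
Step 2: 7-fold → factor 7
Step 3: 0.45 mL brought to 800 μL → factor 0.8/0.45 = 1.7778
Overall dilution factor = 4 × 7 × 1.7778 = 49.778
Final = 1.00 M / 49.778 = 0.02009 M = 20.1 mM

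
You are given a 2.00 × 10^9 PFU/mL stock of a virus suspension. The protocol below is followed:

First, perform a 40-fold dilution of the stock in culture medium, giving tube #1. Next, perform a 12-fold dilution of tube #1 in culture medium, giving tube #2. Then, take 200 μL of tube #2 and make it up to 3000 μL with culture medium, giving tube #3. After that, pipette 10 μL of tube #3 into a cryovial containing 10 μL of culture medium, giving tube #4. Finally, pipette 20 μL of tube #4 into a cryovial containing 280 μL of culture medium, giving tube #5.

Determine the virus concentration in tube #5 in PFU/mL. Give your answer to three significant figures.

Step 1: 40-fold → factor 40
Step 2: 12-fold → factor 12
Step 3: 200 μL brought to 3000 μL → factor 3000/200 = 15
Step 4: 10 μL + 10 μL = 20 μL total → factor 20/10 = 2
Step 5: 20 μL + 280 μL = 300 μL total → factor 300/20 = 15
Overall dilution factor = 40 × 12 × 15 × 2 × 15 = 2.16 × 10^5
Final = 2.00 × 10^9 PFU/mL / 2.16 × 10^5 = 9.26 × 10^3 PFU/mL

9.26 × 10^3 PFU/mL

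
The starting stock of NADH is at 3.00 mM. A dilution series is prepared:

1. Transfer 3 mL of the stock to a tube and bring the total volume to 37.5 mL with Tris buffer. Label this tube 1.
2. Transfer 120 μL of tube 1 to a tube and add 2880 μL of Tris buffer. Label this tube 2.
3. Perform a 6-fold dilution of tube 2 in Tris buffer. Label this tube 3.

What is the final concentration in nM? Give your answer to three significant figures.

Step 1: 3 mL brought to 37.5 mL → factor 37.5/3 = 12.5
Step 2: 120 μL + 2880 μL = 3000 μL total → factor 3000/120 = 25
Step 3: 6-fold → factor 6
Overall dilution factor = 12.5 × 25 × 6 = 1875
Final = 3.00 mM / 1875 = 0.001600 mM = 1.60 × 10^3 nM

1.60 × 10^3 nM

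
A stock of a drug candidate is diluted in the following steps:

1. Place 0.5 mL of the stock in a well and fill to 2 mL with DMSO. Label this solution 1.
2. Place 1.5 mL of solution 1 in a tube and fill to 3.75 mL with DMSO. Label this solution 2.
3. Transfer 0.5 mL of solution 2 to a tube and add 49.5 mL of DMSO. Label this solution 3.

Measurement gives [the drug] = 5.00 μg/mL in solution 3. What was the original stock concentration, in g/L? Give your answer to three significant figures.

5.00 g/L

Step 1: 0.5 mL brought to 2 mL → factor 2/0.5 = 4
Step 2: 1.5 mL brought to 3.75 mL → factor 3.75/1.5 = 2.5
Step 3: 0.5 mL + 49.5 mL = 50 mL total → factor 50/0.5 = 100
Overall dilution factor = 4 × 2.5 × 100 = 1000
Stock = 5.00 μg/mL × 1000 = 5000 μg/mL = 5.00 g/L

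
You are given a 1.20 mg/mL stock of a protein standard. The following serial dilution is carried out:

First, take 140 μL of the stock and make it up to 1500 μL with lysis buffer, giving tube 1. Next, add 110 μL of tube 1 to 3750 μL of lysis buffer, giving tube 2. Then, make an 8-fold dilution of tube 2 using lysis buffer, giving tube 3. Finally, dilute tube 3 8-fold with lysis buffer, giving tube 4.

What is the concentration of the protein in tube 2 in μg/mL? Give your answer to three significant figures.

Step 1: 140 μL brought to 1500 μL → factor 1500/140 = 10.714
Step 2: 110 μL + 3750 μL = 3860 μL total → factor 3860/110 = 35.091
Dilution factor through tube 2 = 10.714 × 35.091 = 375.97
[tube 2] = 1.20 mg/mL / 375.97 = 0.003192 mg/mL = 3.19 μg/mL

3.19 μg/mL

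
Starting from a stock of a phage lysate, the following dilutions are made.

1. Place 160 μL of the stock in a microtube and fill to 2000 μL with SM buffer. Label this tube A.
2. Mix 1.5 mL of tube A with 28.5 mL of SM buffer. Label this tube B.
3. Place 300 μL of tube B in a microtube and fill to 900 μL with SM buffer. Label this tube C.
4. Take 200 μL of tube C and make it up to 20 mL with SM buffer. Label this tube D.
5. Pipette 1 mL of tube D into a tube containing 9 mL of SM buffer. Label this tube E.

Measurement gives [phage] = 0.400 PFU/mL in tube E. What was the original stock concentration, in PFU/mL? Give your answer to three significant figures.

Step 1: 160 μL brought to 2000 μL → factor 2000/160 = 12.5
Step 2: 1.5 mL + 28.5 mL = 30 mL total → factor 30/1.5 = 20
Step 3: 300 μL brought to 900 μL → factor 900/300 = 3
Step 4: 200 μL brought to 20 mL → factor 20000/200 = 100
Step 5: 1 mL + 9 mL = 10 mL total → factor 10/1 = 10
Overall dilution factor = 12.5 × 20 × 3 × 100 × 10 = 7.5 × 10^5
Stock = 0.400 PFU/mL × 7.5 × 10^5 = 3.00 × 10^5 PFU/mL

3.00 × 10^5 PFU/mL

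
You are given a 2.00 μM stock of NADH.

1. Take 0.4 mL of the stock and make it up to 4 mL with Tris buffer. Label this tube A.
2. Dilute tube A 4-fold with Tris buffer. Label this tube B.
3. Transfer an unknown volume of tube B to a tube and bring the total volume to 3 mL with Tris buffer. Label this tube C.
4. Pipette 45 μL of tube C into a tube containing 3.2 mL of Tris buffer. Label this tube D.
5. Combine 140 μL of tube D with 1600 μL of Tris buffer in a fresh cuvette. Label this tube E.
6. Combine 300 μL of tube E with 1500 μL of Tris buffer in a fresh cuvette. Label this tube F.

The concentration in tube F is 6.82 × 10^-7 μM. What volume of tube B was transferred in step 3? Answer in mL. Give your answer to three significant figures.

0.220 mL

Step 1: 0.4 mL brought to 4 mL → factor 4/0.4 = 10
Step 2: 4-fold → factor 4
Step 3: v brought to 3 mL → factor = 3 mL/v
Step 4: 45 μL + 3.2 mL = 3245 μL total → factor 3245/45 = 72.111
Step 5: 140 μL + 1600 μL = 1740 μL total → factor 1740/140 = 12.429
Step 6: 300 μL + 1500 μL = 1800 μL total → factor 1800/300 = 6
Product of known-step factors = 2.151 × 10^5
Overall factor = 2.00 μM / (6.82 × 10^-7 μM) = 2.9326 × 10^6
Step-3 factor = 2.9326 × 10^6 / 2.151 × 10^5 = 13.634
v = 3 mL / 13.634 = 0.220 mL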